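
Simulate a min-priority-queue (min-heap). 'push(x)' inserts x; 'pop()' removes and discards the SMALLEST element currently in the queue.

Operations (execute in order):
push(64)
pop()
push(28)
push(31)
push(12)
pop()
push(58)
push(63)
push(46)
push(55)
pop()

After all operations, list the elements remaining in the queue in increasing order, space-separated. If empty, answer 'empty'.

Answer: 31 46 55 58 63

Derivation:
push(64): heap contents = [64]
pop() → 64: heap contents = []
push(28): heap contents = [28]
push(31): heap contents = [28, 31]
push(12): heap contents = [12, 28, 31]
pop() → 12: heap contents = [28, 31]
push(58): heap contents = [28, 31, 58]
push(63): heap contents = [28, 31, 58, 63]
push(46): heap contents = [28, 31, 46, 58, 63]
push(55): heap contents = [28, 31, 46, 55, 58, 63]
pop() → 28: heap contents = [31, 46, 55, 58, 63]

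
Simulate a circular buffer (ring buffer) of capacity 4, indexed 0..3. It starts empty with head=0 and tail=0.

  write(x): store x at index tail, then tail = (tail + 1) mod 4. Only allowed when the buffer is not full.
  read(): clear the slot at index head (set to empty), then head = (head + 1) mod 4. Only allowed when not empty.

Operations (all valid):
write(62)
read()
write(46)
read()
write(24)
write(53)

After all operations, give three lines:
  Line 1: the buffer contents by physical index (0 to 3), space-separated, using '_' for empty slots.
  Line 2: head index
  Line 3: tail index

Answer: _ _ 24 53
2
0

Derivation:
write(62): buf=[62 _ _ _], head=0, tail=1, size=1
read(): buf=[_ _ _ _], head=1, tail=1, size=0
write(46): buf=[_ 46 _ _], head=1, tail=2, size=1
read(): buf=[_ _ _ _], head=2, tail=2, size=0
write(24): buf=[_ _ 24 _], head=2, tail=3, size=1
write(53): buf=[_ _ 24 53], head=2, tail=0, size=2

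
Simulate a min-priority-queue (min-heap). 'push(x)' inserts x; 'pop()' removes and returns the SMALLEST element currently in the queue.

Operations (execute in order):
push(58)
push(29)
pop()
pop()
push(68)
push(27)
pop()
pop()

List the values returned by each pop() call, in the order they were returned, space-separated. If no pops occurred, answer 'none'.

push(58): heap contents = [58]
push(29): heap contents = [29, 58]
pop() → 29: heap contents = [58]
pop() → 58: heap contents = []
push(68): heap contents = [68]
push(27): heap contents = [27, 68]
pop() → 27: heap contents = [68]
pop() → 68: heap contents = []

Answer: 29 58 27 68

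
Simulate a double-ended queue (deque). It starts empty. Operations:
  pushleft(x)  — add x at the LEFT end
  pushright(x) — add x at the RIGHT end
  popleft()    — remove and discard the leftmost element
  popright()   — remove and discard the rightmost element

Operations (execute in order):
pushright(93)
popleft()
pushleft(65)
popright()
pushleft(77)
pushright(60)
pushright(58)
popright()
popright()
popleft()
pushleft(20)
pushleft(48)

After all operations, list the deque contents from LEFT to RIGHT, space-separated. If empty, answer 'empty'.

pushright(93): [93]
popleft(): []
pushleft(65): [65]
popright(): []
pushleft(77): [77]
pushright(60): [77, 60]
pushright(58): [77, 60, 58]
popright(): [77, 60]
popright(): [77]
popleft(): []
pushleft(20): [20]
pushleft(48): [48, 20]

Answer: 48 20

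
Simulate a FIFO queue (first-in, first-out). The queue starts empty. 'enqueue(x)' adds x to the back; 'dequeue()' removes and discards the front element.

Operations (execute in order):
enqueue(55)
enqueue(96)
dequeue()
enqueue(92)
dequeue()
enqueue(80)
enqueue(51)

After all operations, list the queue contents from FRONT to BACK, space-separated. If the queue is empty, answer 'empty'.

Answer: 92 80 51

Derivation:
enqueue(55): [55]
enqueue(96): [55, 96]
dequeue(): [96]
enqueue(92): [96, 92]
dequeue(): [92]
enqueue(80): [92, 80]
enqueue(51): [92, 80, 51]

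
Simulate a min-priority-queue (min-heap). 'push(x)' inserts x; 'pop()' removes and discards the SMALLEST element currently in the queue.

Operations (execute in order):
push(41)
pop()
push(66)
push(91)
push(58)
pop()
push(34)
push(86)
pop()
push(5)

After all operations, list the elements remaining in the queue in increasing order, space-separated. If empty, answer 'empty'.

push(41): heap contents = [41]
pop() → 41: heap contents = []
push(66): heap contents = [66]
push(91): heap contents = [66, 91]
push(58): heap contents = [58, 66, 91]
pop() → 58: heap contents = [66, 91]
push(34): heap contents = [34, 66, 91]
push(86): heap contents = [34, 66, 86, 91]
pop() → 34: heap contents = [66, 86, 91]
push(5): heap contents = [5, 66, 86, 91]

Answer: 5 66 86 91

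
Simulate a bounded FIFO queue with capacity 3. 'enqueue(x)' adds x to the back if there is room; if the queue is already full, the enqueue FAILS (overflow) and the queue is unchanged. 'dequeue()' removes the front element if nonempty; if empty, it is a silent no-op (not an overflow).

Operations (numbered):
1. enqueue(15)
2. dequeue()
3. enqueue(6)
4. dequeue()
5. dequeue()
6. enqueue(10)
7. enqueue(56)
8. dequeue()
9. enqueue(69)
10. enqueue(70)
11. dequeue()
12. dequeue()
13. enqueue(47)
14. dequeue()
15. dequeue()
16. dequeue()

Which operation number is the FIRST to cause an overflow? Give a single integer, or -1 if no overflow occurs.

1. enqueue(15): size=1
2. dequeue(): size=0
3. enqueue(6): size=1
4. dequeue(): size=0
5. dequeue(): empty, no-op, size=0
6. enqueue(10): size=1
7. enqueue(56): size=2
8. dequeue(): size=1
9. enqueue(69): size=2
10. enqueue(70): size=3
11. dequeue(): size=2
12. dequeue(): size=1
13. enqueue(47): size=2
14. dequeue(): size=1
15. dequeue(): size=0
16. dequeue(): empty, no-op, size=0

Answer: -1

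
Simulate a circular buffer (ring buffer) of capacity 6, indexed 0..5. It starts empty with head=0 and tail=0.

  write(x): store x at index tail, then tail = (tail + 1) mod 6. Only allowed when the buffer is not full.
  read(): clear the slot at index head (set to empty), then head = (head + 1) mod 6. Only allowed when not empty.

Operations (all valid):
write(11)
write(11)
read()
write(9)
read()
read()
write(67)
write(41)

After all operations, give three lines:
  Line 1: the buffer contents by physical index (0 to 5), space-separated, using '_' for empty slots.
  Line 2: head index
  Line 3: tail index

Answer: _ _ _ 67 41 _
3
5

Derivation:
write(11): buf=[11 _ _ _ _ _], head=0, tail=1, size=1
write(11): buf=[11 11 _ _ _ _], head=0, tail=2, size=2
read(): buf=[_ 11 _ _ _ _], head=1, tail=2, size=1
write(9): buf=[_ 11 9 _ _ _], head=1, tail=3, size=2
read(): buf=[_ _ 9 _ _ _], head=2, tail=3, size=1
read(): buf=[_ _ _ _ _ _], head=3, tail=3, size=0
write(67): buf=[_ _ _ 67 _ _], head=3, tail=4, size=1
write(41): buf=[_ _ _ 67 41 _], head=3, tail=5, size=2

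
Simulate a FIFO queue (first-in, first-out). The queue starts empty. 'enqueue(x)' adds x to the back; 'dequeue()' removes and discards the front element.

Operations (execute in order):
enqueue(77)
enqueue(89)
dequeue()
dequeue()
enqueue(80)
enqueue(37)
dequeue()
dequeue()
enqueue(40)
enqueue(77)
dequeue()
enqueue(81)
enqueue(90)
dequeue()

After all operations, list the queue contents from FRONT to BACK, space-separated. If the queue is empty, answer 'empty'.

Answer: 81 90

Derivation:
enqueue(77): [77]
enqueue(89): [77, 89]
dequeue(): [89]
dequeue(): []
enqueue(80): [80]
enqueue(37): [80, 37]
dequeue(): [37]
dequeue(): []
enqueue(40): [40]
enqueue(77): [40, 77]
dequeue(): [77]
enqueue(81): [77, 81]
enqueue(90): [77, 81, 90]
dequeue(): [81, 90]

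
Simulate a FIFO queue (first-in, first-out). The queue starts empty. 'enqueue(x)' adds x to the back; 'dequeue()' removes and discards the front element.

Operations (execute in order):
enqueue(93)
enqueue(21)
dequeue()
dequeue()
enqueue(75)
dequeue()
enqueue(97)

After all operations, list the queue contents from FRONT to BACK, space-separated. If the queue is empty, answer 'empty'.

enqueue(93): [93]
enqueue(21): [93, 21]
dequeue(): [21]
dequeue(): []
enqueue(75): [75]
dequeue(): []
enqueue(97): [97]

Answer: 97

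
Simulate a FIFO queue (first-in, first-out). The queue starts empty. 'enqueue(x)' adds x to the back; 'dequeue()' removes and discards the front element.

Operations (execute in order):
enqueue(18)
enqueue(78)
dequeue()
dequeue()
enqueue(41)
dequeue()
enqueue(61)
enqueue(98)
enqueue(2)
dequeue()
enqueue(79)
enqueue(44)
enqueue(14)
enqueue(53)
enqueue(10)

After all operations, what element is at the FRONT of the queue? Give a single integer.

Answer: 98

Derivation:
enqueue(18): queue = [18]
enqueue(78): queue = [18, 78]
dequeue(): queue = [78]
dequeue(): queue = []
enqueue(41): queue = [41]
dequeue(): queue = []
enqueue(61): queue = [61]
enqueue(98): queue = [61, 98]
enqueue(2): queue = [61, 98, 2]
dequeue(): queue = [98, 2]
enqueue(79): queue = [98, 2, 79]
enqueue(44): queue = [98, 2, 79, 44]
enqueue(14): queue = [98, 2, 79, 44, 14]
enqueue(53): queue = [98, 2, 79, 44, 14, 53]
enqueue(10): queue = [98, 2, 79, 44, 14, 53, 10]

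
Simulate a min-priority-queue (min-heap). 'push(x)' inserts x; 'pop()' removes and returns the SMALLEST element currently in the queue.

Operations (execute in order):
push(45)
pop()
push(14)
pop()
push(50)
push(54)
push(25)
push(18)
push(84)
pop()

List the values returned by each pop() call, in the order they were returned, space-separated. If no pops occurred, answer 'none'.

Answer: 45 14 18

Derivation:
push(45): heap contents = [45]
pop() → 45: heap contents = []
push(14): heap contents = [14]
pop() → 14: heap contents = []
push(50): heap contents = [50]
push(54): heap contents = [50, 54]
push(25): heap contents = [25, 50, 54]
push(18): heap contents = [18, 25, 50, 54]
push(84): heap contents = [18, 25, 50, 54, 84]
pop() → 18: heap contents = [25, 50, 54, 84]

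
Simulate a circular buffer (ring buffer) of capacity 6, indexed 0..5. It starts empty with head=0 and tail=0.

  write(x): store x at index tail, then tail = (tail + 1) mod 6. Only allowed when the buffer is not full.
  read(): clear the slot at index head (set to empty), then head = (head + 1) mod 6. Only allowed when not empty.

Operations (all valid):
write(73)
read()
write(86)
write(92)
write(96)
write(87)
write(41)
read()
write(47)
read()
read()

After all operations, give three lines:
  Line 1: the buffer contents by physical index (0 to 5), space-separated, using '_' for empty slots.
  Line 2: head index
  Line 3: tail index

write(73): buf=[73 _ _ _ _ _], head=0, tail=1, size=1
read(): buf=[_ _ _ _ _ _], head=1, tail=1, size=0
write(86): buf=[_ 86 _ _ _ _], head=1, tail=2, size=1
write(92): buf=[_ 86 92 _ _ _], head=1, tail=3, size=2
write(96): buf=[_ 86 92 96 _ _], head=1, tail=4, size=3
write(87): buf=[_ 86 92 96 87 _], head=1, tail=5, size=4
write(41): buf=[_ 86 92 96 87 41], head=1, tail=0, size=5
read(): buf=[_ _ 92 96 87 41], head=2, tail=0, size=4
write(47): buf=[47 _ 92 96 87 41], head=2, tail=1, size=5
read(): buf=[47 _ _ 96 87 41], head=3, tail=1, size=4
read(): buf=[47 _ _ _ 87 41], head=4, tail=1, size=3

Answer: 47 _ _ _ 87 41
4
1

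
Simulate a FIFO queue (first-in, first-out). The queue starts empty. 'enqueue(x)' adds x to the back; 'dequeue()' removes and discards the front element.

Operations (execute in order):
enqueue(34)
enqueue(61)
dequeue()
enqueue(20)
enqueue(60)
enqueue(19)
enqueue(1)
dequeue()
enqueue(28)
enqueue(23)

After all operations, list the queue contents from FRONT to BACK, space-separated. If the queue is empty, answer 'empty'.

Answer: 20 60 19 1 28 23

Derivation:
enqueue(34): [34]
enqueue(61): [34, 61]
dequeue(): [61]
enqueue(20): [61, 20]
enqueue(60): [61, 20, 60]
enqueue(19): [61, 20, 60, 19]
enqueue(1): [61, 20, 60, 19, 1]
dequeue(): [20, 60, 19, 1]
enqueue(28): [20, 60, 19, 1, 28]
enqueue(23): [20, 60, 19, 1, 28, 23]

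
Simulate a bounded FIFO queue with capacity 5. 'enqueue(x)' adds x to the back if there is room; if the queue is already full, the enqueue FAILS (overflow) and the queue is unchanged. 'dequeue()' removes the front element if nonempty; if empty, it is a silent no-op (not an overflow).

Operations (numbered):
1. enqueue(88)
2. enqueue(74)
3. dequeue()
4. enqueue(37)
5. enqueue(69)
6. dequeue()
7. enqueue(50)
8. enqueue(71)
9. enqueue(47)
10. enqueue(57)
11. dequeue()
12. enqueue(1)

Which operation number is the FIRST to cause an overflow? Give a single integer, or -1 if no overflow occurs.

1. enqueue(88): size=1
2. enqueue(74): size=2
3. dequeue(): size=1
4. enqueue(37): size=2
5. enqueue(69): size=3
6. dequeue(): size=2
7. enqueue(50): size=3
8. enqueue(71): size=4
9. enqueue(47): size=5
10. enqueue(57): size=5=cap → OVERFLOW (fail)
11. dequeue(): size=4
12. enqueue(1): size=5

Answer: 10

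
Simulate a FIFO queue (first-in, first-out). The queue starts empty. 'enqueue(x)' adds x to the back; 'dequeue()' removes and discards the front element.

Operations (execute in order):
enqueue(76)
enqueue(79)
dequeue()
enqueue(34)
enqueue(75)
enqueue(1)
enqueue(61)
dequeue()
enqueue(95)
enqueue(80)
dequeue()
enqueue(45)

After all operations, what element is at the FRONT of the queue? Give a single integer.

enqueue(76): queue = [76]
enqueue(79): queue = [76, 79]
dequeue(): queue = [79]
enqueue(34): queue = [79, 34]
enqueue(75): queue = [79, 34, 75]
enqueue(1): queue = [79, 34, 75, 1]
enqueue(61): queue = [79, 34, 75, 1, 61]
dequeue(): queue = [34, 75, 1, 61]
enqueue(95): queue = [34, 75, 1, 61, 95]
enqueue(80): queue = [34, 75, 1, 61, 95, 80]
dequeue(): queue = [75, 1, 61, 95, 80]
enqueue(45): queue = [75, 1, 61, 95, 80, 45]

Answer: 75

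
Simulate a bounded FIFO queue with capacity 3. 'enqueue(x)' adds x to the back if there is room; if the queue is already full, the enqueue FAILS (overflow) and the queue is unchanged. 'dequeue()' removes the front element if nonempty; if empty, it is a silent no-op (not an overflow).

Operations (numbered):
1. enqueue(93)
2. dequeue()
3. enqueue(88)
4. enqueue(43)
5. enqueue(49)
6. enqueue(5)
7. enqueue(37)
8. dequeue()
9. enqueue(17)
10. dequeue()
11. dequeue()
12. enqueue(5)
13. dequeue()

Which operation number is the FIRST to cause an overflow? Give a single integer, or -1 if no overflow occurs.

Answer: 6

Derivation:
1. enqueue(93): size=1
2. dequeue(): size=0
3. enqueue(88): size=1
4. enqueue(43): size=2
5. enqueue(49): size=3
6. enqueue(5): size=3=cap → OVERFLOW (fail)
7. enqueue(37): size=3=cap → OVERFLOW (fail)
8. dequeue(): size=2
9. enqueue(17): size=3
10. dequeue(): size=2
11. dequeue(): size=1
12. enqueue(5): size=2
13. dequeue(): size=1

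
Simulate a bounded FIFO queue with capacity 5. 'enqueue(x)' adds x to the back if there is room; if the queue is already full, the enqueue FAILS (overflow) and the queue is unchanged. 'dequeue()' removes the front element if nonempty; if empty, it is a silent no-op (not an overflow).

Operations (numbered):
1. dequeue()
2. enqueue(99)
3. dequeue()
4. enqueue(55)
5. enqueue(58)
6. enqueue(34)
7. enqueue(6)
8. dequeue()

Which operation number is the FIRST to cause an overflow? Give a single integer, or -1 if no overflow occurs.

Answer: -1

Derivation:
1. dequeue(): empty, no-op, size=0
2. enqueue(99): size=1
3. dequeue(): size=0
4. enqueue(55): size=1
5. enqueue(58): size=2
6. enqueue(34): size=3
7. enqueue(6): size=4
8. dequeue(): size=3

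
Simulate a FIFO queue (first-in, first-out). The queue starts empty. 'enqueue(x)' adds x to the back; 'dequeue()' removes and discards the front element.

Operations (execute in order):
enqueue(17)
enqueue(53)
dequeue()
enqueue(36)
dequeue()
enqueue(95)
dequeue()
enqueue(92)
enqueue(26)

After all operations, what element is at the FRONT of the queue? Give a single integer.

enqueue(17): queue = [17]
enqueue(53): queue = [17, 53]
dequeue(): queue = [53]
enqueue(36): queue = [53, 36]
dequeue(): queue = [36]
enqueue(95): queue = [36, 95]
dequeue(): queue = [95]
enqueue(92): queue = [95, 92]
enqueue(26): queue = [95, 92, 26]

Answer: 95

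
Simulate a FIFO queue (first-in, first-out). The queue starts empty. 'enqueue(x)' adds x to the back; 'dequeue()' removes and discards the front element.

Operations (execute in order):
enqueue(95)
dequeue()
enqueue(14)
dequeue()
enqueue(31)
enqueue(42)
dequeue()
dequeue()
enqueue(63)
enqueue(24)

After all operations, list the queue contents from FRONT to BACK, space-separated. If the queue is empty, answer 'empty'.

Answer: 63 24

Derivation:
enqueue(95): [95]
dequeue(): []
enqueue(14): [14]
dequeue(): []
enqueue(31): [31]
enqueue(42): [31, 42]
dequeue(): [42]
dequeue(): []
enqueue(63): [63]
enqueue(24): [63, 24]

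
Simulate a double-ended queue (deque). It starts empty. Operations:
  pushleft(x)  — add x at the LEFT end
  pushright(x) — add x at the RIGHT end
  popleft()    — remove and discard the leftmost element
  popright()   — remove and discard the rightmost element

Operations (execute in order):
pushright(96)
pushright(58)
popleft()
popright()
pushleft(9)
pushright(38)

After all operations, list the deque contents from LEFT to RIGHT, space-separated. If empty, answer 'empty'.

Answer: 9 38

Derivation:
pushright(96): [96]
pushright(58): [96, 58]
popleft(): [58]
popright(): []
pushleft(9): [9]
pushright(38): [9, 38]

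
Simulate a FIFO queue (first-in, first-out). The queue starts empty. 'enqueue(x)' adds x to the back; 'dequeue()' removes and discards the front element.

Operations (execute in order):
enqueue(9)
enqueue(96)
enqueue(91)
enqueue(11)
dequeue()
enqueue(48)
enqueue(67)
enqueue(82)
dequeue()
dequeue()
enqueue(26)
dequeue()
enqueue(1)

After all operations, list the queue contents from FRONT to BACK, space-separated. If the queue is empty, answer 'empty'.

enqueue(9): [9]
enqueue(96): [9, 96]
enqueue(91): [9, 96, 91]
enqueue(11): [9, 96, 91, 11]
dequeue(): [96, 91, 11]
enqueue(48): [96, 91, 11, 48]
enqueue(67): [96, 91, 11, 48, 67]
enqueue(82): [96, 91, 11, 48, 67, 82]
dequeue(): [91, 11, 48, 67, 82]
dequeue(): [11, 48, 67, 82]
enqueue(26): [11, 48, 67, 82, 26]
dequeue(): [48, 67, 82, 26]
enqueue(1): [48, 67, 82, 26, 1]

Answer: 48 67 82 26 1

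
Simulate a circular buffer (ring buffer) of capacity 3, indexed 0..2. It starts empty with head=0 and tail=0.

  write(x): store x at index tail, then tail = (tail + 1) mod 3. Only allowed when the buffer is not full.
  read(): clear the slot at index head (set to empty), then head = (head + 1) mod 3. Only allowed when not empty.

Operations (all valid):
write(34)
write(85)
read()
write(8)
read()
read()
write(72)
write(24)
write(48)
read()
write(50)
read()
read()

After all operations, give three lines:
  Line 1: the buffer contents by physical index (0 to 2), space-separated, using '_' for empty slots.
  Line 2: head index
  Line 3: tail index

Answer: 50 _ _
0
1

Derivation:
write(34): buf=[34 _ _], head=0, tail=1, size=1
write(85): buf=[34 85 _], head=0, tail=2, size=2
read(): buf=[_ 85 _], head=1, tail=2, size=1
write(8): buf=[_ 85 8], head=1, tail=0, size=2
read(): buf=[_ _ 8], head=2, tail=0, size=1
read(): buf=[_ _ _], head=0, tail=0, size=0
write(72): buf=[72 _ _], head=0, tail=1, size=1
write(24): buf=[72 24 _], head=0, tail=2, size=2
write(48): buf=[72 24 48], head=0, tail=0, size=3
read(): buf=[_ 24 48], head=1, tail=0, size=2
write(50): buf=[50 24 48], head=1, tail=1, size=3
read(): buf=[50 _ 48], head=2, tail=1, size=2
read(): buf=[50 _ _], head=0, tail=1, size=1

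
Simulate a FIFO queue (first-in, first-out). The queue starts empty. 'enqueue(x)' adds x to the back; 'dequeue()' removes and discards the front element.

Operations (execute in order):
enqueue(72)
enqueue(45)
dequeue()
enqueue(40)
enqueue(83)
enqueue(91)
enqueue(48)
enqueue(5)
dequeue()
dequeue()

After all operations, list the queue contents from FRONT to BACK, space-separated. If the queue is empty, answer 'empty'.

Answer: 83 91 48 5

Derivation:
enqueue(72): [72]
enqueue(45): [72, 45]
dequeue(): [45]
enqueue(40): [45, 40]
enqueue(83): [45, 40, 83]
enqueue(91): [45, 40, 83, 91]
enqueue(48): [45, 40, 83, 91, 48]
enqueue(5): [45, 40, 83, 91, 48, 5]
dequeue(): [40, 83, 91, 48, 5]
dequeue(): [83, 91, 48, 5]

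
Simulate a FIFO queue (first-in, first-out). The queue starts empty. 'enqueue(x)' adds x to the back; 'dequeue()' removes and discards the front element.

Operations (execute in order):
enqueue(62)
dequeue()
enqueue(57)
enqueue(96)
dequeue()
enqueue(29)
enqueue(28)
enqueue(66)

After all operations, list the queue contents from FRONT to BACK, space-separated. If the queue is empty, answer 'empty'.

Answer: 96 29 28 66

Derivation:
enqueue(62): [62]
dequeue(): []
enqueue(57): [57]
enqueue(96): [57, 96]
dequeue(): [96]
enqueue(29): [96, 29]
enqueue(28): [96, 29, 28]
enqueue(66): [96, 29, 28, 66]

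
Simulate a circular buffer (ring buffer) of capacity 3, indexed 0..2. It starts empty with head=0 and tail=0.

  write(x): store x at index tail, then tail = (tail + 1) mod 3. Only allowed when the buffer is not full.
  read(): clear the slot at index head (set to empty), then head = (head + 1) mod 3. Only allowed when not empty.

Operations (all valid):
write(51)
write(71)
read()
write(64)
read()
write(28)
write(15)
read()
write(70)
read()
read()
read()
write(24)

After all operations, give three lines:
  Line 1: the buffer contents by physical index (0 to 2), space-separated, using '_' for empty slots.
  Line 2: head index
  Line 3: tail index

write(51): buf=[51 _ _], head=0, tail=1, size=1
write(71): buf=[51 71 _], head=0, tail=2, size=2
read(): buf=[_ 71 _], head=1, tail=2, size=1
write(64): buf=[_ 71 64], head=1, tail=0, size=2
read(): buf=[_ _ 64], head=2, tail=0, size=1
write(28): buf=[28 _ 64], head=2, tail=1, size=2
write(15): buf=[28 15 64], head=2, tail=2, size=3
read(): buf=[28 15 _], head=0, tail=2, size=2
write(70): buf=[28 15 70], head=0, tail=0, size=3
read(): buf=[_ 15 70], head=1, tail=0, size=2
read(): buf=[_ _ 70], head=2, tail=0, size=1
read(): buf=[_ _ _], head=0, tail=0, size=0
write(24): buf=[24 _ _], head=0, tail=1, size=1

Answer: 24 _ _
0
1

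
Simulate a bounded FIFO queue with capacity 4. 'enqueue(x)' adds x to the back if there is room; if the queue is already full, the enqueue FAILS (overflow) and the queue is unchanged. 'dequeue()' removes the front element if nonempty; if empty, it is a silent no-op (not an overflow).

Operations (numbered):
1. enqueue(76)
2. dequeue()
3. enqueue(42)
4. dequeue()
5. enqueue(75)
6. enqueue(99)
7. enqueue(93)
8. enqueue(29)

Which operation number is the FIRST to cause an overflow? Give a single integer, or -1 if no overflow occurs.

1. enqueue(76): size=1
2. dequeue(): size=0
3. enqueue(42): size=1
4. dequeue(): size=0
5. enqueue(75): size=1
6. enqueue(99): size=2
7. enqueue(93): size=3
8. enqueue(29): size=4

Answer: -1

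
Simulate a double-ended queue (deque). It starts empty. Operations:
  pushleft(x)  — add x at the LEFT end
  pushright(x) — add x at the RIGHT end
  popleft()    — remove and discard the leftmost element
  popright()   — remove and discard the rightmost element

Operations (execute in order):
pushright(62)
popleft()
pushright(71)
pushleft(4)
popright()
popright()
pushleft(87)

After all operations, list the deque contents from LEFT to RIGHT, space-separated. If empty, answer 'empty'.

pushright(62): [62]
popleft(): []
pushright(71): [71]
pushleft(4): [4, 71]
popright(): [4]
popright(): []
pushleft(87): [87]

Answer: 87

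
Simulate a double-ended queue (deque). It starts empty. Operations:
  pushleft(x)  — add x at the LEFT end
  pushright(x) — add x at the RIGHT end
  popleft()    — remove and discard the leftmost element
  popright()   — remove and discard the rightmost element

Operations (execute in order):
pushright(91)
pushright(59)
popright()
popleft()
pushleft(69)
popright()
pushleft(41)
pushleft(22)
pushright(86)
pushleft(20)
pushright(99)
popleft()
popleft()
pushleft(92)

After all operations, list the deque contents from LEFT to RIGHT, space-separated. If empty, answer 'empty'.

pushright(91): [91]
pushright(59): [91, 59]
popright(): [91]
popleft(): []
pushleft(69): [69]
popright(): []
pushleft(41): [41]
pushleft(22): [22, 41]
pushright(86): [22, 41, 86]
pushleft(20): [20, 22, 41, 86]
pushright(99): [20, 22, 41, 86, 99]
popleft(): [22, 41, 86, 99]
popleft(): [41, 86, 99]
pushleft(92): [92, 41, 86, 99]

Answer: 92 41 86 99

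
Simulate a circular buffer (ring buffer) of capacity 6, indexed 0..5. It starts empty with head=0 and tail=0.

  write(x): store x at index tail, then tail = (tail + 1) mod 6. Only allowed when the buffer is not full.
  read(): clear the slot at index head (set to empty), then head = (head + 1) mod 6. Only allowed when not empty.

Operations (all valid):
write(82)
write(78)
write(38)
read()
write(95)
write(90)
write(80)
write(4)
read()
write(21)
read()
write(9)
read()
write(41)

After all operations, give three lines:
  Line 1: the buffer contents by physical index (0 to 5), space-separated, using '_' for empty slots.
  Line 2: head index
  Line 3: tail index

write(82): buf=[82 _ _ _ _ _], head=0, tail=1, size=1
write(78): buf=[82 78 _ _ _ _], head=0, tail=2, size=2
write(38): buf=[82 78 38 _ _ _], head=0, tail=3, size=3
read(): buf=[_ 78 38 _ _ _], head=1, tail=3, size=2
write(95): buf=[_ 78 38 95 _ _], head=1, tail=4, size=3
write(90): buf=[_ 78 38 95 90 _], head=1, tail=5, size=4
write(80): buf=[_ 78 38 95 90 80], head=1, tail=0, size=5
write(4): buf=[4 78 38 95 90 80], head=1, tail=1, size=6
read(): buf=[4 _ 38 95 90 80], head=2, tail=1, size=5
write(21): buf=[4 21 38 95 90 80], head=2, tail=2, size=6
read(): buf=[4 21 _ 95 90 80], head=3, tail=2, size=5
write(9): buf=[4 21 9 95 90 80], head=3, tail=3, size=6
read(): buf=[4 21 9 _ 90 80], head=4, tail=3, size=5
write(41): buf=[4 21 9 41 90 80], head=4, tail=4, size=6

Answer: 4 21 9 41 90 80
4
4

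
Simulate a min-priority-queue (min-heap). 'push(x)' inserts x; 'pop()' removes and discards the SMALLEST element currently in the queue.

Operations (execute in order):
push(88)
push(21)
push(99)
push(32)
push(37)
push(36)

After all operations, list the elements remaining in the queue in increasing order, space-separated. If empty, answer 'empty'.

push(88): heap contents = [88]
push(21): heap contents = [21, 88]
push(99): heap contents = [21, 88, 99]
push(32): heap contents = [21, 32, 88, 99]
push(37): heap contents = [21, 32, 37, 88, 99]
push(36): heap contents = [21, 32, 36, 37, 88, 99]

Answer: 21 32 36 37 88 99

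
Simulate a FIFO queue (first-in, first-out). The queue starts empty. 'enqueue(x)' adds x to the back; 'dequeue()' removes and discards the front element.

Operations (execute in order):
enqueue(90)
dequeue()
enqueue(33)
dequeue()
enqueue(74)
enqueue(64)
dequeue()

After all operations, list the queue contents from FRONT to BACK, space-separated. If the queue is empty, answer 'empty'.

enqueue(90): [90]
dequeue(): []
enqueue(33): [33]
dequeue(): []
enqueue(74): [74]
enqueue(64): [74, 64]
dequeue(): [64]

Answer: 64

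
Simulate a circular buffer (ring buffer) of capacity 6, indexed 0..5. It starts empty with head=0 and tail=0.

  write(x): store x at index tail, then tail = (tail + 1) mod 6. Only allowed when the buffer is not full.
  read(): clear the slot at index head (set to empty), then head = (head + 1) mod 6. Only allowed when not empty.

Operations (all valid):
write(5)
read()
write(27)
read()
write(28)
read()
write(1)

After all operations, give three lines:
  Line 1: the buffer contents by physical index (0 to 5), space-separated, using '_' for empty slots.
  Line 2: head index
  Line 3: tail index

write(5): buf=[5 _ _ _ _ _], head=0, tail=1, size=1
read(): buf=[_ _ _ _ _ _], head=1, tail=1, size=0
write(27): buf=[_ 27 _ _ _ _], head=1, tail=2, size=1
read(): buf=[_ _ _ _ _ _], head=2, tail=2, size=0
write(28): buf=[_ _ 28 _ _ _], head=2, tail=3, size=1
read(): buf=[_ _ _ _ _ _], head=3, tail=3, size=0
write(1): buf=[_ _ _ 1 _ _], head=3, tail=4, size=1

Answer: _ _ _ 1 _ _
3
4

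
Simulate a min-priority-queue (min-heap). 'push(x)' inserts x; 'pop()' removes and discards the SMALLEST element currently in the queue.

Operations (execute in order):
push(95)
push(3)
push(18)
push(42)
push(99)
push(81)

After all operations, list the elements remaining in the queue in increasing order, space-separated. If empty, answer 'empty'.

push(95): heap contents = [95]
push(3): heap contents = [3, 95]
push(18): heap contents = [3, 18, 95]
push(42): heap contents = [3, 18, 42, 95]
push(99): heap contents = [3, 18, 42, 95, 99]
push(81): heap contents = [3, 18, 42, 81, 95, 99]

Answer: 3 18 42 81 95 99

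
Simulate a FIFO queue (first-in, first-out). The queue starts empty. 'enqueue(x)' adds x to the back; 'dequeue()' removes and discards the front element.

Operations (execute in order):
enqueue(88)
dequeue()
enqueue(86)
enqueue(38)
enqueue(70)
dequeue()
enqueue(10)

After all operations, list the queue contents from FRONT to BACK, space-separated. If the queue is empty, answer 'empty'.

enqueue(88): [88]
dequeue(): []
enqueue(86): [86]
enqueue(38): [86, 38]
enqueue(70): [86, 38, 70]
dequeue(): [38, 70]
enqueue(10): [38, 70, 10]

Answer: 38 70 10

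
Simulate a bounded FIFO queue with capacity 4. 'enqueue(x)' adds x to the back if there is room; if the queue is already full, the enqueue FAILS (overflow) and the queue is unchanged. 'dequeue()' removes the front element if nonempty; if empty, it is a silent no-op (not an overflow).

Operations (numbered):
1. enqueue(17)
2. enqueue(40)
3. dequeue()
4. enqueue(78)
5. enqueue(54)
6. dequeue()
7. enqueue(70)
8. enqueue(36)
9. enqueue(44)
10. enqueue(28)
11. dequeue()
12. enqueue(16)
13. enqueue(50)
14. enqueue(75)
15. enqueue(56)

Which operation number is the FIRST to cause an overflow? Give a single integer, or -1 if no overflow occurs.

1. enqueue(17): size=1
2. enqueue(40): size=2
3. dequeue(): size=1
4. enqueue(78): size=2
5. enqueue(54): size=3
6. dequeue(): size=2
7. enqueue(70): size=3
8. enqueue(36): size=4
9. enqueue(44): size=4=cap → OVERFLOW (fail)
10. enqueue(28): size=4=cap → OVERFLOW (fail)
11. dequeue(): size=3
12. enqueue(16): size=4
13. enqueue(50): size=4=cap → OVERFLOW (fail)
14. enqueue(75): size=4=cap → OVERFLOW (fail)
15. enqueue(56): size=4=cap → OVERFLOW (fail)

Answer: 9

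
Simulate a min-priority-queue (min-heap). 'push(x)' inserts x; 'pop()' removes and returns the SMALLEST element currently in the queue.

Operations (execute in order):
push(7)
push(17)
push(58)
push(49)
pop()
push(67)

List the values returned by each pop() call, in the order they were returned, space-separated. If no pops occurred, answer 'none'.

Answer: 7

Derivation:
push(7): heap contents = [7]
push(17): heap contents = [7, 17]
push(58): heap contents = [7, 17, 58]
push(49): heap contents = [7, 17, 49, 58]
pop() → 7: heap contents = [17, 49, 58]
push(67): heap contents = [17, 49, 58, 67]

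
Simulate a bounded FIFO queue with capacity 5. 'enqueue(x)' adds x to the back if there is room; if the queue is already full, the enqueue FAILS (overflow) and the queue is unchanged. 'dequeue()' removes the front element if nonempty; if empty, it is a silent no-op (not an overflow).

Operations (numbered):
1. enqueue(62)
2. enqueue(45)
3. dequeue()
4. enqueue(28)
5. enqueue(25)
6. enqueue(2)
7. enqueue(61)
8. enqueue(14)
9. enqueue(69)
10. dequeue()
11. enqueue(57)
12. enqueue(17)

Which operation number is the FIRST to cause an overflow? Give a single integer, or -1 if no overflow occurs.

1. enqueue(62): size=1
2. enqueue(45): size=2
3. dequeue(): size=1
4. enqueue(28): size=2
5. enqueue(25): size=3
6. enqueue(2): size=4
7. enqueue(61): size=5
8. enqueue(14): size=5=cap → OVERFLOW (fail)
9. enqueue(69): size=5=cap → OVERFLOW (fail)
10. dequeue(): size=4
11. enqueue(57): size=5
12. enqueue(17): size=5=cap → OVERFLOW (fail)

Answer: 8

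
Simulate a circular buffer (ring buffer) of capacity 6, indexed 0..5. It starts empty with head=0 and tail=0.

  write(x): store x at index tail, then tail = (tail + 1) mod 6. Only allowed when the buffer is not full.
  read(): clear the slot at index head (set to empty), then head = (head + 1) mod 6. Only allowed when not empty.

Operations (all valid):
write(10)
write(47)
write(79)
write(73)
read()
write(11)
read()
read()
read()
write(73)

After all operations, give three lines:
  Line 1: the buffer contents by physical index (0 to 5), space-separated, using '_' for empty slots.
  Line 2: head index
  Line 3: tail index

write(10): buf=[10 _ _ _ _ _], head=0, tail=1, size=1
write(47): buf=[10 47 _ _ _ _], head=0, tail=2, size=2
write(79): buf=[10 47 79 _ _ _], head=0, tail=3, size=3
write(73): buf=[10 47 79 73 _ _], head=0, tail=4, size=4
read(): buf=[_ 47 79 73 _ _], head=1, tail=4, size=3
write(11): buf=[_ 47 79 73 11 _], head=1, tail=5, size=4
read(): buf=[_ _ 79 73 11 _], head=2, tail=5, size=3
read(): buf=[_ _ _ 73 11 _], head=3, tail=5, size=2
read(): buf=[_ _ _ _ 11 _], head=4, tail=5, size=1
write(73): buf=[_ _ _ _ 11 73], head=4, tail=0, size=2

Answer: _ _ _ _ 11 73
4
0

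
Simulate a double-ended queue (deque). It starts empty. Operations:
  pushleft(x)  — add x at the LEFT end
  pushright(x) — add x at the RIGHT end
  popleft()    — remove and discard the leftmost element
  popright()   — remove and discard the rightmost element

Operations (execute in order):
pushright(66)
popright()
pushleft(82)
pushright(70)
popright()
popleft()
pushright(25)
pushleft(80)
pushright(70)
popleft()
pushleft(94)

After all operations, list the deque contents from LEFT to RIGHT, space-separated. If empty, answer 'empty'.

pushright(66): [66]
popright(): []
pushleft(82): [82]
pushright(70): [82, 70]
popright(): [82]
popleft(): []
pushright(25): [25]
pushleft(80): [80, 25]
pushright(70): [80, 25, 70]
popleft(): [25, 70]
pushleft(94): [94, 25, 70]

Answer: 94 25 70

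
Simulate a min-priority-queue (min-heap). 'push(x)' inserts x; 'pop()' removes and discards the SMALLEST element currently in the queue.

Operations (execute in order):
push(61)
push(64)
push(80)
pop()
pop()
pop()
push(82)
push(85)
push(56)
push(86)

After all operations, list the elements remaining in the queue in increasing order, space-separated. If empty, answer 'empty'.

Answer: 56 82 85 86

Derivation:
push(61): heap contents = [61]
push(64): heap contents = [61, 64]
push(80): heap contents = [61, 64, 80]
pop() → 61: heap contents = [64, 80]
pop() → 64: heap contents = [80]
pop() → 80: heap contents = []
push(82): heap contents = [82]
push(85): heap contents = [82, 85]
push(56): heap contents = [56, 82, 85]
push(86): heap contents = [56, 82, 85, 86]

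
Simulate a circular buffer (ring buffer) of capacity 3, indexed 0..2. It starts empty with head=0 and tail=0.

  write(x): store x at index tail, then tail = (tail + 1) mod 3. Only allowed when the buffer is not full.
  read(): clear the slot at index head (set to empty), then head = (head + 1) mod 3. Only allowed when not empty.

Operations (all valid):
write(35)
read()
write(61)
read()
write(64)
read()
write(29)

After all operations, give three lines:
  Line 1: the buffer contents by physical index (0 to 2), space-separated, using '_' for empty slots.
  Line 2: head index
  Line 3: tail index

Answer: 29 _ _
0
1

Derivation:
write(35): buf=[35 _ _], head=0, tail=1, size=1
read(): buf=[_ _ _], head=1, tail=1, size=0
write(61): buf=[_ 61 _], head=1, tail=2, size=1
read(): buf=[_ _ _], head=2, tail=2, size=0
write(64): buf=[_ _ 64], head=2, tail=0, size=1
read(): buf=[_ _ _], head=0, tail=0, size=0
write(29): buf=[29 _ _], head=0, tail=1, size=1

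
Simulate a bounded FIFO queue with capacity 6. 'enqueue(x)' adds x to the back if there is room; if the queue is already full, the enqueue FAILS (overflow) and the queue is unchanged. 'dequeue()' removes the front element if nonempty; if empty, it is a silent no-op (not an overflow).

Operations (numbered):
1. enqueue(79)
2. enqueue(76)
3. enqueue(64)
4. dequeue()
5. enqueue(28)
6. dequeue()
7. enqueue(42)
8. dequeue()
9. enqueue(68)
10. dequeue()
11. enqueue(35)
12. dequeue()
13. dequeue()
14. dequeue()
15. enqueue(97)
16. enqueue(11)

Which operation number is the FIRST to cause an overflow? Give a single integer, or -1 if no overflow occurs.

1. enqueue(79): size=1
2. enqueue(76): size=2
3. enqueue(64): size=3
4. dequeue(): size=2
5. enqueue(28): size=3
6. dequeue(): size=2
7. enqueue(42): size=3
8. dequeue(): size=2
9. enqueue(68): size=3
10. dequeue(): size=2
11. enqueue(35): size=3
12. dequeue(): size=2
13. dequeue(): size=1
14. dequeue(): size=0
15. enqueue(97): size=1
16. enqueue(11): size=2

Answer: -1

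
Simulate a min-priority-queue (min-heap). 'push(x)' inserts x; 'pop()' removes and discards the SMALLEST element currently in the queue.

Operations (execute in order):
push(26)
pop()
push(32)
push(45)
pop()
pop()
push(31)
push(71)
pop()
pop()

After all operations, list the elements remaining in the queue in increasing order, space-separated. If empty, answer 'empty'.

push(26): heap contents = [26]
pop() → 26: heap contents = []
push(32): heap contents = [32]
push(45): heap contents = [32, 45]
pop() → 32: heap contents = [45]
pop() → 45: heap contents = []
push(31): heap contents = [31]
push(71): heap contents = [31, 71]
pop() → 31: heap contents = [71]
pop() → 71: heap contents = []

Answer: empty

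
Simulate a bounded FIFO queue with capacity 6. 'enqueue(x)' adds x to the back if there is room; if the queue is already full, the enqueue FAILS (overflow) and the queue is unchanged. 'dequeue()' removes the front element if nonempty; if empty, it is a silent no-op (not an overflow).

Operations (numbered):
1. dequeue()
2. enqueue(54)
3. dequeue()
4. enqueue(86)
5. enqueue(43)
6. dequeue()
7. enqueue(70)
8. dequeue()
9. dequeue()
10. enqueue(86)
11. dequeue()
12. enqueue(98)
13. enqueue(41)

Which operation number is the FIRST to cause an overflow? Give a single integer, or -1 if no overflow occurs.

Answer: -1

Derivation:
1. dequeue(): empty, no-op, size=0
2. enqueue(54): size=1
3. dequeue(): size=0
4. enqueue(86): size=1
5. enqueue(43): size=2
6. dequeue(): size=1
7. enqueue(70): size=2
8. dequeue(): size=1
9. dequeue(): size=0
10. enqueue(86): size=1
11. dequeue(): size=0
12. enqueue(98): size=1
13. enqueue(41): size=2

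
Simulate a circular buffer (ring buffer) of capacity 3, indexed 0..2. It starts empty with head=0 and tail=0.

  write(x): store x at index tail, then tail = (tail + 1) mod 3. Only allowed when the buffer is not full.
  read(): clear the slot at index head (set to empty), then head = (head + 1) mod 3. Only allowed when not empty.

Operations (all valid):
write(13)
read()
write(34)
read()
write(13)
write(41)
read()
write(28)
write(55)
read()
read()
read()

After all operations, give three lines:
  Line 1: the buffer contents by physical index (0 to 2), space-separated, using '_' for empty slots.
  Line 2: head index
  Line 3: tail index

Answer: _ _ _
0
0

Derivation:
write(13): buf=[13 _ _], head=0, tail=1, size=1
read(): buf=[_ _ _], head=1, tail=1, size=0
write(34): buf=[_ 34 _], head=1, tail=2, size=1
read(): buf=[_ _ _], head=2, tail=2, size=0
write(13): buf=[_ _ 13], head=2, tail=0, size=1
write(41): buf=[41 _ 13], head=2, tail=1, size=2
read(): buf=[41 _ _], head=0, tail=1, size=1
write(28): buf=[41 28 _], head=0, tail=2, size=2
write(55): buf=[41 28 55], head=0, tail=0, size=3
read(): buf=[_ 28 55], head=1, tail=0, size=2
read(): buf=[_ _ 55], head=2, tail=0, size=1
read(): buf=[_ _ _], head=0, tail=0, size=0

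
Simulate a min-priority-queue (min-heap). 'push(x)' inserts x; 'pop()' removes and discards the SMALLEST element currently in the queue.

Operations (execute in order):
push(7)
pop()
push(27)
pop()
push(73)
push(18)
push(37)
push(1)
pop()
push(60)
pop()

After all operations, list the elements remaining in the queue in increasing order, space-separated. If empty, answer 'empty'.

Answer: 37 60 73

Derivation:
push(7): heap contents = [7]
pop() → 7: heap contents = []
push(27): heap contents = [27]
pop() → 27: heap contents = []
push(73): heap contents = [73]
push(18): heap contents = [18, 73]
push(37): heap contents = [18, 37, 73]
push(1): heap contents = [1, 18, 37, 73]
pop() → 1: heap contents = [18, 37, 73]
push(60): heap contents = [18, 37, 60, 73]
pop() → 18: heap contents = [37, 60, 73]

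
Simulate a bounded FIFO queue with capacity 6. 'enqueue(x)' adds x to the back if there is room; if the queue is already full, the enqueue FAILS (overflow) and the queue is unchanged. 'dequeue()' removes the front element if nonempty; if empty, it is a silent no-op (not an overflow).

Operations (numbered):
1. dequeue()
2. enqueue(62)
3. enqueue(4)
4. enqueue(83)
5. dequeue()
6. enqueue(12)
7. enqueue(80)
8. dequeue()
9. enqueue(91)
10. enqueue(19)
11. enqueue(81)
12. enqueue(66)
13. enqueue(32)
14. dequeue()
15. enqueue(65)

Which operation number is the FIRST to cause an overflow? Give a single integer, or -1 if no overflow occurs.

Answer: 12

Derivation:
1. dequeue(): empty, no-op, size=0
2. enqueue(62): size=1
3. enqueue(4): size=2
4. enqueue(83): size=3
5. dequeue(): size=2
6. enqueue(12): size=3
7. enqueue(80): size=4
8. dequeue(): size=3
9. enqueue(91): size=4
10. enqueue(19): size=5
11. enqueue(81): size=6
12. enqueue(66): size=6=cap → OVERFLOW (fail)
13. enqueue(32): size=6=cap → OVERFLOW (fail)
14. dequeue(): size=5
15. enqueue(65): size=6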